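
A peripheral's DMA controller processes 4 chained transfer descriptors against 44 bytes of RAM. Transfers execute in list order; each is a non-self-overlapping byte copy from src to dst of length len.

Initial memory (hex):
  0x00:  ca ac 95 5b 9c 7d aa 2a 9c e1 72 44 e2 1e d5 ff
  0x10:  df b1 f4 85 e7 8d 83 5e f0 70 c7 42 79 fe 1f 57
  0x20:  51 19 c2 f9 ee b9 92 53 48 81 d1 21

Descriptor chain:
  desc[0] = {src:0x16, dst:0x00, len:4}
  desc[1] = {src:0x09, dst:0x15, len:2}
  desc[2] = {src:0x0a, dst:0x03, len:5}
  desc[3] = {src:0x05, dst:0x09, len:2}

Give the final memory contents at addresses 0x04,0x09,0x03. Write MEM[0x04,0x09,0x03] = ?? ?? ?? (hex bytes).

D0: mem[0x00..0x03] <- [83 5e f0 70]
D1: mem[0x15..0x16] <- [e1 72]
D2: mem[0x03..0x07] <- [72 44 e2 1e d5]
D3: mem[0x09..0x0a] <- [e2 1e]
query mem[0x04]=0x44, mem[0x09]=0xe2, mem[0x03]=0x72

MEM[0x04,0x09,0x03] = 44 e2 72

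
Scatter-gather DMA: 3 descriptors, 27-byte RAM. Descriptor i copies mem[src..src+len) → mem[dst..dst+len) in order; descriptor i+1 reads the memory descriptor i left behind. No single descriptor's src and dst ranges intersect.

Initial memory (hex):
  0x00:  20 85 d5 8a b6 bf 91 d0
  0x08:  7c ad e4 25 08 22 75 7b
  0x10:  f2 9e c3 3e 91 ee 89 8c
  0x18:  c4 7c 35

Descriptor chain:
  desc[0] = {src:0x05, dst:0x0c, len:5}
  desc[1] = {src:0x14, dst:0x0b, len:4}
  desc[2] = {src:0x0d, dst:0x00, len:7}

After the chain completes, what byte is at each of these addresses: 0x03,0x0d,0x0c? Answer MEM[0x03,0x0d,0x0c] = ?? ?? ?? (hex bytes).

D0: mem[0x0c..0x10] <- [bf 91 d0 7c ad]
D1: mem[0x0b..0x0e] <- [91 ee 89 8c]
D2: mem[0x00..0x06] <- [89 8c 7c ad 9e c3 3e]
query mem[0x03]=0xad, mem[0x0d]=0x89, mem[0x0c]=0xee

MEM[0x03,0x0d,0x0c] = ad 89 ee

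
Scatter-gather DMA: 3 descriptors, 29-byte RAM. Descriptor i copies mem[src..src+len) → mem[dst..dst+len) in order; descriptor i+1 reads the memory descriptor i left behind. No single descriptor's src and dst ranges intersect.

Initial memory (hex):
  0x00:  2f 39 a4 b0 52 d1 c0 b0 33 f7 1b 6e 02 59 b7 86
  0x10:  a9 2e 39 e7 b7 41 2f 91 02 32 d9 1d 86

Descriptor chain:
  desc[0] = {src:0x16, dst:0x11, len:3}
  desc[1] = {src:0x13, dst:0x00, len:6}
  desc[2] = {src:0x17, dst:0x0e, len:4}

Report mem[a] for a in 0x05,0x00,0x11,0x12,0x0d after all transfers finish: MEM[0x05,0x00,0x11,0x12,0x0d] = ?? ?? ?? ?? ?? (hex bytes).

D0: mem[0x11..0x13] <- [2f 91 02]
D1: mem[0x00..0x05] <- [02 b7 41 2f 91 02]
D2: mem[0x0e..0x11] <- [91 02 32 d9]
query mem[0x05]=0x02, mem[0x00]=0x02, mem[0x11]=0xd9, mem[0x12]=0x91, mem[0x0d]=0x59

MEM[0x05,0x00,0x11,0x12,0x0d] = 02 02 d9 91 59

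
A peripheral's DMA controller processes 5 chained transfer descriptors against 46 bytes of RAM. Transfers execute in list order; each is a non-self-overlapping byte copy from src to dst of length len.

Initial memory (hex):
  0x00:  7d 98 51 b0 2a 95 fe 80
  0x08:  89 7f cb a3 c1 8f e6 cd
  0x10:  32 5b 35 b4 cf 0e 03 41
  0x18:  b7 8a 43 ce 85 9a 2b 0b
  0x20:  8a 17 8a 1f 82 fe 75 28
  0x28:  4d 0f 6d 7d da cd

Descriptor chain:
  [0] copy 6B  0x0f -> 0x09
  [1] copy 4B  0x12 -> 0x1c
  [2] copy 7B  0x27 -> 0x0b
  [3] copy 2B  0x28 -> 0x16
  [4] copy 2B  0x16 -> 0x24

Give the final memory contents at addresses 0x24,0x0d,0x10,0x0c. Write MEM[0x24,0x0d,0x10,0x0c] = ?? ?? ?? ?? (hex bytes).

MEM[0x24,0x0d,0x10,0x0c] = 4d 0f da 4d

[0] 0x0f->0x09 len=6 : cd 32 5b 35 b4 cf
[1] 0x12->0x1c len=4 : 35 b4 cf 0e
[2] 0x27->0x0b len=7 : 28 4d 0f 6d 7d da cd
[3] 0x28->0x16 len=2 : 4d 0f
[4] 0x16->0x24 len=2 : 4d 0f
query mem[0x24]=0x4d, mem[0x0d]=0x0f, mem[0x10]=0xda, mem[0x0c]=0x4d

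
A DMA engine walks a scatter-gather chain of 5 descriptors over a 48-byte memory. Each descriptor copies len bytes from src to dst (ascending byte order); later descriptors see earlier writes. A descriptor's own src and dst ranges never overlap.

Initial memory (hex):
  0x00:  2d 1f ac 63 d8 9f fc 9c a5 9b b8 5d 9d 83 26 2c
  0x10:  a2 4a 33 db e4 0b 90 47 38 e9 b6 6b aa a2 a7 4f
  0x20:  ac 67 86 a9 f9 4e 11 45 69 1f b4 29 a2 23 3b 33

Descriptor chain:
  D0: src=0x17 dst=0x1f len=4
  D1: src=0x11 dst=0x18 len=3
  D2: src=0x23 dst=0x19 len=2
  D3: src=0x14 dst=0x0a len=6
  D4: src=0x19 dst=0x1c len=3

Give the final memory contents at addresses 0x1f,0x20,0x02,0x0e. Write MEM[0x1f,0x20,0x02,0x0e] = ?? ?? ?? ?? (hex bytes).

[0] 0x17->0x1f len=4 : 47 38 e9 b6
[1] 0x11->0x18 len=3 : 4a 33 db
[2] 0x23->0x19 len=2 : a9 f9
[3] 0x14->0x0a len=6 : e4 0b 90 47 4a a9
[4] 0x19->0x1c len=3 : a9 f9 6b
query mem[0x1f]=0x47, mem[0x20]=0x38, mem[0x02]=0xac, mem[0x0e]=0x4a

MEM[0x1f,0x20,0x02,0x0e] = 47 38 ac 4a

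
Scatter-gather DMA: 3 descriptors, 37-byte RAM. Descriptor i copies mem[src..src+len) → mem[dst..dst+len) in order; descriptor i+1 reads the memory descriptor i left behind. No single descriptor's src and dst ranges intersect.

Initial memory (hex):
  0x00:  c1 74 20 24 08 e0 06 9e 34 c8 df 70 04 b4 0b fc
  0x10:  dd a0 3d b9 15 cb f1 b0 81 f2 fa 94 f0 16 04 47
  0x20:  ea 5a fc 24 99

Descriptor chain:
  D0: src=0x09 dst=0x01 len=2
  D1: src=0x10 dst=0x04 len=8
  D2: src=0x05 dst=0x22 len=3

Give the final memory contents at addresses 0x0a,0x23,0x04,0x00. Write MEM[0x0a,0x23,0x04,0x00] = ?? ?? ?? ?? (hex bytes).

MEM[0x0a,0x23,0x04,0x00] = f1 3d dd c1

  after D0: wrote 2B at 0x01 = c8df
  after D1: wrote 8B at 0x04 = dda03db915cbf1b0
  after D2: wrote 3B at 0x22 = a03db9
query mem[0x0a]=0xf1, mem[0x23]=0x3d, mem[0x04]=0xdd, mem[0x00]=0xc1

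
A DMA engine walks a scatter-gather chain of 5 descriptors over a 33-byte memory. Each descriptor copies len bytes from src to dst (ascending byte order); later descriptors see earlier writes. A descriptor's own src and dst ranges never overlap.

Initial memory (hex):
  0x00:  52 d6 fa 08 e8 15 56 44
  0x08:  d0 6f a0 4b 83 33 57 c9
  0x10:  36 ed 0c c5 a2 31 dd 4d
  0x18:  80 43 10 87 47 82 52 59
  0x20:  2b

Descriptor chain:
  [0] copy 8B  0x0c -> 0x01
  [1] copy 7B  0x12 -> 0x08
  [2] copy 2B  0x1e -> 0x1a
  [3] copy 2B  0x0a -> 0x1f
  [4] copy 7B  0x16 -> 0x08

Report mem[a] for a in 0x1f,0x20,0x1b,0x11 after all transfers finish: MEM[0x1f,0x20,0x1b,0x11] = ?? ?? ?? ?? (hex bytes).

MEM[0x1f,0x20,0x1b,0x11] = a2 31 59 ed

  after D0: wrote 8B at 0x01 = 833357c936ed0cc5
  after D1: wrote 7B at 0x08 = 0cc5a231dd4d80
  after D2: wrote 2B at 0x1a = 5259
  after D3: wrote 2B at 0x1f = a231
  after D4: wrote 7B at 0x08 = dd4d8043525947
query mem[0x1f]=0xa2, mem[0x20]=0x31, mem[0x1b]=0x59, mem[0x11]=0xed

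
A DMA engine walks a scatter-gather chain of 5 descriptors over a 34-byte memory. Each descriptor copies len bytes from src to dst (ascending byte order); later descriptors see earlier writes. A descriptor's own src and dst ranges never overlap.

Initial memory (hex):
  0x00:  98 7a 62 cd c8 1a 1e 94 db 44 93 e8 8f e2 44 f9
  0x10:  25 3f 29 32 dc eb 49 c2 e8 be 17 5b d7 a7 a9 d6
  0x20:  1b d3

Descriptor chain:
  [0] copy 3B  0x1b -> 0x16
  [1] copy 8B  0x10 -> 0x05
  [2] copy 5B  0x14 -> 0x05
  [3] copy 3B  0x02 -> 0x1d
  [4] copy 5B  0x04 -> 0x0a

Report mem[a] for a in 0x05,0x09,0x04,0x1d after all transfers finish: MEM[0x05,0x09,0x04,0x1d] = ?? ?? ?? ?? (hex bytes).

MEM[0x05,0x09,0x04,0x1d] = dc a7 c8 62

D0: mem[0x16..0x18] <- [5b d7 a7]
D1: mem[0x05..0x0c] <- [25 3f 29 32 dc eb 5b d7]
D2: mem[0x05..0x09] <- [dc eb 5b d7 a7]
D3: mem[0x1d..0x1f] <- [62 cd c8]
D4: mem[0x0a..0x0e] <- [c8 dc eb 5b d7]
query mem[0x05]=0xdc, mem[0x09]=0xa7, mem[0x04]=0xc8, mem[0x1d]=0x62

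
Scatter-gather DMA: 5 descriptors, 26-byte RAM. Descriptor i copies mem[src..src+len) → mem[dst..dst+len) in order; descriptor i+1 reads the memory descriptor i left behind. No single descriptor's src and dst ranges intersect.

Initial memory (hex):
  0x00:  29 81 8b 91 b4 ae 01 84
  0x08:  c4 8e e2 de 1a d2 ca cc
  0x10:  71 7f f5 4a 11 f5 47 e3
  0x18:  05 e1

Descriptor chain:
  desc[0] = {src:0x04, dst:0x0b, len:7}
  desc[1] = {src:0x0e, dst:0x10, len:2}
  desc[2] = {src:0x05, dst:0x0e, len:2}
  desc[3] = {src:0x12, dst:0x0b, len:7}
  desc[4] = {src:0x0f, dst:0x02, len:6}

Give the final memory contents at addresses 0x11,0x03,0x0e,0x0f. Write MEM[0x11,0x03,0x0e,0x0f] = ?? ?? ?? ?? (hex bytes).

MEM[0x11,0x03,0x0e,0x0f] = 05 e3 f5 47

#0 dst[0x0b+7] := {0xb4,0xae,0x01,0x84,0xc4,0x8e,0xe2}
#1 dst[0x10+2] := {0x84,0xc4}
#2 dst[0x0e+2] := {0xae,0x01}
#3 dst[0x0b+7] := {0xf5,0x4a,0x11,0xf5,0x47,0xe3,0x05}
#4 dst[0x02+6] := {0x47,0xe3,0x05,0xf5,0x4a,0x11}
query mem[0x11]=0x05, mem[0x03]=0xe3, mem[0x0e]=0xf5, mem[0x0f]=0x47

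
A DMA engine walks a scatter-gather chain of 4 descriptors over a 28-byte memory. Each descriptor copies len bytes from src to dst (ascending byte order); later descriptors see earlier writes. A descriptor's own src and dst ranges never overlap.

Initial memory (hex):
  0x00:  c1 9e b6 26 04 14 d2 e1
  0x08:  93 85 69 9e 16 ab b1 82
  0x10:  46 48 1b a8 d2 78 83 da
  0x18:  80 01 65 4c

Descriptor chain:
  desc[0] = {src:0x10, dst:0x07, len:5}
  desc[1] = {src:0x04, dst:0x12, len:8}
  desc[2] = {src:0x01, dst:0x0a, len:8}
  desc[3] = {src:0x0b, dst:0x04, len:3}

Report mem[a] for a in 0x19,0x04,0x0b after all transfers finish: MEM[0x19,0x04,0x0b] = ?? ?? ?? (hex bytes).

MEM[0x19,0x04,0x0b] = d2 b6 b6

[0] 0x10->0x07 len=5 : 46 48 1b a8 d2
[1] 0x04->0x12 len=8 : 04 14 d2 46 48 1b a8 d2
[2] 0x01->0x0a len=8 : 9e b6 26 04 14 d2 46 48
[3] 0x0b->0x04 len=3 : b6 26 04
query mem[0x19]=0xd2, mem[0x04]=0xb6, mem[0x0b]=0xb6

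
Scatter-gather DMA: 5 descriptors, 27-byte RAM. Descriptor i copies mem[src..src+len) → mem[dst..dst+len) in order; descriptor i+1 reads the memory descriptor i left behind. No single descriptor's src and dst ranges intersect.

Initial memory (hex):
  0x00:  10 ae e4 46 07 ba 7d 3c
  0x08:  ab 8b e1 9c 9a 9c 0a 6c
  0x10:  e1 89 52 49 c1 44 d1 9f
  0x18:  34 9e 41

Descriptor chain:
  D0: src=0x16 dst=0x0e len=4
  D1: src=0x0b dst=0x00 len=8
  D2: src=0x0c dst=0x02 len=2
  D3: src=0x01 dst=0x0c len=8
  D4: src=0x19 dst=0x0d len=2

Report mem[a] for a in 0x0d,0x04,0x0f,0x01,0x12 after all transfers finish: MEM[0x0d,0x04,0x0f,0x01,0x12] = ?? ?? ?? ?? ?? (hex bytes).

  after D0: wrote 4B at 0x0e = d19f349e
  after D1: wrote 8B at 0x00 = 9c9a9cd19f349e52
  after D2: wrote 2B at 0x02 = 9a9c
  after D3: wrote 8B at 0x0c = 9a9a9c9f349e52ab
  after D4: wrote 2B at 0x0d = 9e41
query mem[0x0d]=0x9e, mem[0x04]=0x9f, mem[0x0f]=0x9f, mem[0x01]=0x9a, mem[0x12]=0x52

MEM[0x0d,0x04,0x0f,0x01,0x12] = 9e 9f 9f 9a 52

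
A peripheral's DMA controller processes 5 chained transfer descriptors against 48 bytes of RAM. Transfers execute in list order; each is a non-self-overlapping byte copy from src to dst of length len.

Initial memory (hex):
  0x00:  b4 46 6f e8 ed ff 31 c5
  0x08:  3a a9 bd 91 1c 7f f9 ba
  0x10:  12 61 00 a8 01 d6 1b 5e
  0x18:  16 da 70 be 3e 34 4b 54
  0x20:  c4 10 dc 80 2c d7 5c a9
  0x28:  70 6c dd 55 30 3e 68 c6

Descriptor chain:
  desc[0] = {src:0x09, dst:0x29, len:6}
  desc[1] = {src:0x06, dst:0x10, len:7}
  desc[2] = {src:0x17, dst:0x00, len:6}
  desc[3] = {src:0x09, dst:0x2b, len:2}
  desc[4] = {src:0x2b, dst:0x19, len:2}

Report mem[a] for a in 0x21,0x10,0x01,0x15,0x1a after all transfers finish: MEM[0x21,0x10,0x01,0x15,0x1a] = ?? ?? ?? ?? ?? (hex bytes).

MEM[0x21,0x10,0x01,0x15,0x1a] = 10 31 16 91 bd

D0: mem[0x29..0x2e] <- [a9 bd 91 1c 7f f9]
D1: mem[0x10..0x16] <- [31 c5 3a a9 bd 91 1c]
D2: mem[0x00..0x05] <- [5e 16 da 70 be 3e]
D3: mem[0x2b..0x2c] <- [a9 bd]
D4: mem[0x19..0x1a] <- [a9 bd]
query mem[0x21]=0x10, mem[0x10]=0x31, mem[0x01]=0x16, mem[0x15]=0x91, mem[0x1a]=0xbd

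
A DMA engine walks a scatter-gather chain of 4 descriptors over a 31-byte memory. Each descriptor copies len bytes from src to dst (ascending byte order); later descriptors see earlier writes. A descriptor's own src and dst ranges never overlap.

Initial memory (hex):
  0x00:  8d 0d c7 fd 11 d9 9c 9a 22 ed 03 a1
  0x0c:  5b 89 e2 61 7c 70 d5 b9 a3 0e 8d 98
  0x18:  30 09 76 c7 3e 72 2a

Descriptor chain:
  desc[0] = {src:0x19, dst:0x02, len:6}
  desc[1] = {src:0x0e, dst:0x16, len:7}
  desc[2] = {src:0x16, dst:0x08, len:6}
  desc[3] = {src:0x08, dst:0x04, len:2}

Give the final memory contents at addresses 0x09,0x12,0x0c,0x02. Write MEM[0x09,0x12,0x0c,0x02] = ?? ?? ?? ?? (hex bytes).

MEM[0x09,0x12,0x0c,0x02] = 61 d5 d5 09

#0 dst[0x02+6] := {0x09,0x76,0xc7,0x3e,0x72,0x2a}
#1 dst[0x16+7] := {0xe2,0x61,0x7c,0x70,0xd5,0xb9,0xa3}
#2 dst[0x08+6] := {0xe2,0x61,0x7c,0x70,0xd5,0xb9}
#3 dst[0x04+2] := {0xe2,0x61}
query mem[0x09]=0x61, mem[0x12]=0xd5, mem[0x0c]=0xd5, mem[0x02]=0x09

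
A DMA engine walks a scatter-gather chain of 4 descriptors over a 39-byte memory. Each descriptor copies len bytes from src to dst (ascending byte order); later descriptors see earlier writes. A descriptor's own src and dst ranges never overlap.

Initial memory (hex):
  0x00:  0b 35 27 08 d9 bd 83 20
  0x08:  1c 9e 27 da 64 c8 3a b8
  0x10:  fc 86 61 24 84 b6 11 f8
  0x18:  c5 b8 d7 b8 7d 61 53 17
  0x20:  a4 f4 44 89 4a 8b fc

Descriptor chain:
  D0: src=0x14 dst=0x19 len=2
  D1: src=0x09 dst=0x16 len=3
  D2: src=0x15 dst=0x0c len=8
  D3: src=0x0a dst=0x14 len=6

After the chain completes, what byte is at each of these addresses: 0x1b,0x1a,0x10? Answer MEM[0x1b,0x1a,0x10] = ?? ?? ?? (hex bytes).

  after D0: wrote 2B at 0x19 = 84b6
  after D1: wrote 3B at 0x16 = 9e27da
  after D2: wrote 8B at 0x0c = b69e27da84b6b87d
  after D3: wrote 6B at 0x14 = 27dab69e27da
query mem[0x1b]=0xb8, mem[0x1a]=0xb6, mem[0x10]=0x84

MEM[0x1b,0x1a,0x10] = b8 b6 84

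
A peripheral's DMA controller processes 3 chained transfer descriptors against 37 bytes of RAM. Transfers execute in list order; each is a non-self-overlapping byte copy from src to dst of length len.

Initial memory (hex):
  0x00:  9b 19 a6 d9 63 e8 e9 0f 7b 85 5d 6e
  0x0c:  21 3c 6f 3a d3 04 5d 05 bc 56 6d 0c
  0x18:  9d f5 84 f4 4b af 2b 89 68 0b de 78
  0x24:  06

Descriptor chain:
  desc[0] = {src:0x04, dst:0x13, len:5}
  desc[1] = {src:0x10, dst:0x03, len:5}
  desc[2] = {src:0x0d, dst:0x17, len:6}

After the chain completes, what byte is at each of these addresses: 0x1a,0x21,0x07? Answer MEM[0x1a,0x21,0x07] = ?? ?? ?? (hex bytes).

MEM[0x1a,0x21,0x07] = d3 0b e8

  after D0: wrote 5B at 0x13 = 63e8e90f7b
  after D1: wrote 5B at 0x03 = d3045d63e8
  after D2: wrote 6B at 0x17 = 3c6f3ad3045d
query mem[0x1a]=0xd3, mem[0x21]=0x0b, mem[0x07]=0xe8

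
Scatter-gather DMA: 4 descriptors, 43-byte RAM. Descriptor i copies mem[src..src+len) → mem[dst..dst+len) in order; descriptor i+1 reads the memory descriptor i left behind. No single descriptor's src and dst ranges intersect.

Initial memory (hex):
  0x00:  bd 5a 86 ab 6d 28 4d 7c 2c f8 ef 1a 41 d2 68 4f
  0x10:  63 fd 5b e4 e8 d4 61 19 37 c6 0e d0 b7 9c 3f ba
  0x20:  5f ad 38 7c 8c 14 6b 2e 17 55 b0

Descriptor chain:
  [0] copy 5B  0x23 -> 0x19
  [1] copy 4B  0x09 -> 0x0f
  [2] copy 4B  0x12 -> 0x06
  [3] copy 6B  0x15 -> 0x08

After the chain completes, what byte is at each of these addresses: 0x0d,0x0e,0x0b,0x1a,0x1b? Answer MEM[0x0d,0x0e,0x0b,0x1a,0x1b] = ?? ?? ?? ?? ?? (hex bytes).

[0] 0x23->0x19 len=5 : 7c 8c 14 6b 2e
[1] 0x09->0x0f len=4 : f8 ef 1a 41
[2] 0x12->0x06 len=4 : 41 e4 e8 d4
[3] 0x15->0x08 len=6 : d4 61 19 37 7c 8c
query mem[0x0d]=0x8c, mem[0x0e]=0x68, mem[0x0b]=0x37, mem[0x1a]=0x8c, mem[0x1b]=0x14

MEM[0x0d,0x0e,0x0b,0x1a,0x1b] = 8c 68 37 8c 14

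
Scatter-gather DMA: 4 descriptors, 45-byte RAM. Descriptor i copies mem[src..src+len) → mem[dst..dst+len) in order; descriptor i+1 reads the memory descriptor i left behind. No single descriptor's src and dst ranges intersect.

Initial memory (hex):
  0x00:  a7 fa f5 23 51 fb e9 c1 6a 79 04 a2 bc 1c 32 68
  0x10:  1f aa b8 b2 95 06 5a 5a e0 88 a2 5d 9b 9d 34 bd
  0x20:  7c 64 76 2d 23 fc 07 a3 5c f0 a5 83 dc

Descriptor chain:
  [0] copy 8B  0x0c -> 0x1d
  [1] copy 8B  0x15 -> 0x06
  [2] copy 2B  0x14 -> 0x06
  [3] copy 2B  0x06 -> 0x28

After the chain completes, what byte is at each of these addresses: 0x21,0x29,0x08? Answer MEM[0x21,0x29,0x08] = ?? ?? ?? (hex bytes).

MEM[0x21,0x29,0x08] = 1f 06 5a

[0] 0x0c->0x1d len=8 : bc 1c 32 68 1f aa b8 b2
[1] 0x15->0x06 len=8 : 06 5a 5a e0 88 a2 5d 9b
[2] 0x14->0x06 len=2 : 95 06
[3] 0x06->0x28 len=2 : 95 06
query mem[0x21]=0x1f, mem[0x29]=0x06, mem[0x08]=0x5a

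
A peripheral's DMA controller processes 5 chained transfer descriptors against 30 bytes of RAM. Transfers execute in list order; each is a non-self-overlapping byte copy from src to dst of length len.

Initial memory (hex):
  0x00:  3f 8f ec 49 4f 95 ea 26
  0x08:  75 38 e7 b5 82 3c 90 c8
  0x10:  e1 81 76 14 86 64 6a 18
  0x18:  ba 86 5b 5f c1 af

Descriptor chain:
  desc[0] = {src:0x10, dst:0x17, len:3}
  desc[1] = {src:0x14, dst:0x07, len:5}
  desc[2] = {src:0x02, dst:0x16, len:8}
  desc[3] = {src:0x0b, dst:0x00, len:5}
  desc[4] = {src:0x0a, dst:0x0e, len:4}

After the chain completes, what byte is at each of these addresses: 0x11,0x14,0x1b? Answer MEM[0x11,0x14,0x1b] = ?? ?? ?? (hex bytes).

  after D0: wrote 3B at 0x17 = e18176
  after D1: wrote 5B at 0x07 = 86646ae181
  after D2: wrote 8B at 0x16 = ec494f95ea86646a
  after D3: wrote 5B at 0x00 = 81823c90c8
  after D4: wrote 4B at 0x0e = e181823c
query mem[0x11]=0x3c, mem[0x14]=0x86, mem[0x1b]=0x86

MEM[0x11,0x14,0x1b] = 3c 86 86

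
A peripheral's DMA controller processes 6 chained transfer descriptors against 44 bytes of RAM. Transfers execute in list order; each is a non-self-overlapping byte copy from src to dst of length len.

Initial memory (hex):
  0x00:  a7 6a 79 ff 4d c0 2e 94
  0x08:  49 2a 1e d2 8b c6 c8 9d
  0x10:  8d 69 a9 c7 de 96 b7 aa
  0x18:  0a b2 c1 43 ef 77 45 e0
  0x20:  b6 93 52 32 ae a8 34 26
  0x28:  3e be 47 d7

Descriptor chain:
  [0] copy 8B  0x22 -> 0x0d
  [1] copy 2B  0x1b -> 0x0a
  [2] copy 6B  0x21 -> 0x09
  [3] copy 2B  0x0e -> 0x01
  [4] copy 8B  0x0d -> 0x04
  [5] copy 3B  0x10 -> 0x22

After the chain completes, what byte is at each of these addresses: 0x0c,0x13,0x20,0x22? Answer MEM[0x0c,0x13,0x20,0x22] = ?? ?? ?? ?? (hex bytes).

MEM[0x0c,0x13,0x20,0x22] = ae 3e b6 a8

[0] 0x22->0x0d len=8 : 52 32 ae a8 34 26 3e be
[1] 0x1b->0x0a len=2 : 43 ef
[2] 0x21->0x09 len=6 : 93 52 32 ae a8 34
[3] 0x0e->0x01 len=2 : 34 ae
[4] 0x0d->0x04 len=8 : a8 34 ae a8 34 26 3e be
[5] 0x10->0x22 len=3 : a8 34 26
query mem[0x0c]=0xae, mem[0x13]=0x3e, mem[0x20]=0xb6, mem[0x22]=0xa8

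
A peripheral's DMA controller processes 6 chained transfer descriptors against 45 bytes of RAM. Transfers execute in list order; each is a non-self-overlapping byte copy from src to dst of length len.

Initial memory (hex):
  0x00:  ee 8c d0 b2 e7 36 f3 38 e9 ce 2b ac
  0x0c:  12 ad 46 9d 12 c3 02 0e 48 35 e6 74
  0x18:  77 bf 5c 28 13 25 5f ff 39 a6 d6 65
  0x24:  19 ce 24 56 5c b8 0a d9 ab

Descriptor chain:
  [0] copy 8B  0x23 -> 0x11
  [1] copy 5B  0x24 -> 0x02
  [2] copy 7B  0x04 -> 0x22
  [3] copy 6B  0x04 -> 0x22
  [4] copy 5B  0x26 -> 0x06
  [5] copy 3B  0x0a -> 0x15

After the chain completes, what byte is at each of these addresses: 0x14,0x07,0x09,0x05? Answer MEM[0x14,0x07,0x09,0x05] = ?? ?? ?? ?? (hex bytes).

MEM[0x14,0x07,0x09,0x05] = 24 ce b8 56

#0 dst[0x11+8] := {0x65,0x19,0xce,0x24,0x56,0x5c,0xb8,0x0a}
#1 dst[0x02+5] := {0x19,0xce,0x24,0x56,0x5c}
#2 dst[0x22+7] := {0x24,0x56,0x5c,0x38,0xe9,0xce,0x2b}
#3 dst[0x22+6] := {0x24,0x56,0x5c,0x38,0xe9,0xce}
#4 dst[0x06+5] := {0xe9,0xce,0x2b,0xb8,0x0a}
#5 dst[0x15+3] := {0x0a,0xac,0x12}
query mem[0x14]=0x24, mem[0x07]=0xce, mem[0x09]=0xb8, mem[0x05]=0x56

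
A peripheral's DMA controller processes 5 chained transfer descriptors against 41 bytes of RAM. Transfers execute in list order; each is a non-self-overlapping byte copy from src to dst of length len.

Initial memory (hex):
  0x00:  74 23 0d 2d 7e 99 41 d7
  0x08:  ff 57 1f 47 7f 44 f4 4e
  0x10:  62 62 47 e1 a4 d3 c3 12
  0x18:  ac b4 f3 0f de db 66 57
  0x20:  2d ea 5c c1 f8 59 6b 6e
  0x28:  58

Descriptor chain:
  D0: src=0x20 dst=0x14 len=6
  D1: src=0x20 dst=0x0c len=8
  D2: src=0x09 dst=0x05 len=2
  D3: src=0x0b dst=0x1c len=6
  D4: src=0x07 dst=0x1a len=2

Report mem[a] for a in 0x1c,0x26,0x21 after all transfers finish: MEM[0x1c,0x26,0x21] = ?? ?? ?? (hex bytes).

  after D0: wrote 6B at 0x14 = 2dea5cc1f859
  after D1: wrote 8B at 0x0c = 2dea5cc1f8596b6e
  after D2: wrote 2B at 0x05 = 571f
  after D3: wrote 6B at 0x1c = 472dea5cc1f8
  after D4: wrote 2B at 0x1a = d7ff
query mem[0x1c]=0x47, mem[0x26]=0x6b, mem[0x21]=0xf8

MEM[0x1c,0x26,0x21] = 47 6b f8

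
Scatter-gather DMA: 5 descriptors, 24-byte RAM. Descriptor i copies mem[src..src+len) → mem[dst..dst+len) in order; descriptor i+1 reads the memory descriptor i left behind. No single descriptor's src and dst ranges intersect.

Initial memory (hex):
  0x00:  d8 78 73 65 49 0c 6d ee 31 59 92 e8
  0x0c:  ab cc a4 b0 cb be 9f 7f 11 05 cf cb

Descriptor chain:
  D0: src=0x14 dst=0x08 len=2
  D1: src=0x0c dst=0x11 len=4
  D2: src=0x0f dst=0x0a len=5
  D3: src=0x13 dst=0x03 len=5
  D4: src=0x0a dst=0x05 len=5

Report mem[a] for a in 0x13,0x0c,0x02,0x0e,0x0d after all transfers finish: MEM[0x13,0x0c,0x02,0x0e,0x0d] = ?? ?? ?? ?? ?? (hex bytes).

D0: mem[0x08..0x09] <- [11 05]
D1: mem[0x11..0x14] <- [ab cc a4 b0]
D2: mem[0x0a..0x0e] <- [b0 cb ab cc a4]
D3: mem[0x03..0x07] <- [a4 b0 05 cf cb]
D4: mem[0x05..0x09] <- [b0 cb ab cc a4]
query mem[0x13]=0xa4, mem[0x0c]=0xab, mem[0x02]=0x73, mem[0x0e]=0xa4, mem[0x0d]=0xcc

MEM[0x13,0x0c,0x02,0x0e,0x0d] = a4 ab 73 a4 cc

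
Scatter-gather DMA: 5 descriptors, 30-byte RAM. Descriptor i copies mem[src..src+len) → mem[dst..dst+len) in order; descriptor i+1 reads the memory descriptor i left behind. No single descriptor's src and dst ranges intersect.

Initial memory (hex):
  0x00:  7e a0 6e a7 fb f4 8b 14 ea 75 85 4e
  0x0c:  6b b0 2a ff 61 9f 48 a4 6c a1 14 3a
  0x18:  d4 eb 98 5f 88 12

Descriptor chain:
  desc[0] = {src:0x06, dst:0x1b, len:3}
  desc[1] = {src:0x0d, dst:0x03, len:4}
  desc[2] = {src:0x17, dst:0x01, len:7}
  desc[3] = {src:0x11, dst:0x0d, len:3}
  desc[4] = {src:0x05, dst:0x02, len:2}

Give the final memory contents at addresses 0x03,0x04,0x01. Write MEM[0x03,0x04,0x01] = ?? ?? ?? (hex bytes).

MEM[0x03,0x04,0x01] = 14 98 3a

D0: mem[0x1b..0x1d] <- [8b 14 ea]
D1: mem[0x03..0x06] <- [b0 2a ff 61]
D2: mem[0x01..0x07] <- [3a d4 eb 98 8b 14 ea]
D3: mem[0x0d..0x0f] <- [9f 48 a4]
D4: mem[0x02..0x03] <- [8b 14]
query mem[0x03]=0x14, mem[0x04]=0x98, mem[0x01]=0x3a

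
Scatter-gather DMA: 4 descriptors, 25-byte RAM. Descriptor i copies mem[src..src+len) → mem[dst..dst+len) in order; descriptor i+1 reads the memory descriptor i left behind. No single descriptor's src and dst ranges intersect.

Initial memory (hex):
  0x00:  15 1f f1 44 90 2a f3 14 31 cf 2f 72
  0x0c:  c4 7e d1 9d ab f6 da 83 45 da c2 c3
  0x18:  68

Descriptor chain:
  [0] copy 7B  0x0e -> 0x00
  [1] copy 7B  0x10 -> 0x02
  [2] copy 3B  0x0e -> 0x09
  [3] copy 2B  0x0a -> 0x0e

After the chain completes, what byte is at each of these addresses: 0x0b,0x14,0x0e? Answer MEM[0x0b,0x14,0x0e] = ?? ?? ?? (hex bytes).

  after D0: wrote 7B at 0x00 = d19dabf6da8345
  after D1: wrote 7B at 0x02 = abf6da8345dac2
  after D2: wrote 3B at 0x09 = d19dab
  after D3: wrote 2B at 0x0e = 9dab
query mem[0x0b]=0xab, mem[0x14]=0x45, mem[0x0e]=0x9d

MEM[0x0b,0x14,0x0e] = ab 45 9d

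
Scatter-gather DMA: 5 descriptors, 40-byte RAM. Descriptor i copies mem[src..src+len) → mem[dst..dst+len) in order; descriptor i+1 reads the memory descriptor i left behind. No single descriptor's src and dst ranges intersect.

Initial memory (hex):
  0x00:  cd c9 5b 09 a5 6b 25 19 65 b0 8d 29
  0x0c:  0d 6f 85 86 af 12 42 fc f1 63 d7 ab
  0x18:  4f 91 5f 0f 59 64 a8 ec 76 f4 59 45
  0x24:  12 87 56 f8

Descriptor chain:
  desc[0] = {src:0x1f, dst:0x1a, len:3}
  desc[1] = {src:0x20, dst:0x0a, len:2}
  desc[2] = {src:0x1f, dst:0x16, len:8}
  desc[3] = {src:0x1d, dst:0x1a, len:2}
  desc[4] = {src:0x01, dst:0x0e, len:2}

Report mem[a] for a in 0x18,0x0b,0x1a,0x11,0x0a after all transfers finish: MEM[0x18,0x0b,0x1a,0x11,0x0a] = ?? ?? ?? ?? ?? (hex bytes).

MEM[0x18,0x0b,0x1a,0x11,0x0a] = f4 f4 56 12 76

#0 dst[0x1a+3] := {0xec,0x76,0xf4}
#1 dst[0x0a+2] := {0x76,0xf4}
#2 dst[0x16+8] := {0xec,0x76,0xf4,0x59,0x45,0x12,0x87,0x56}
#3 dst[0x1a+2] := {0x56,0xa8}
#4 dst[0x0e+2] := {0xc9,0x5b}
query mem[0x18]=0xf4, mem[0x0b]=0xf4, mem[0x1a]=0x56, mem[0x11]=0x12, mem[0x0a]=0x76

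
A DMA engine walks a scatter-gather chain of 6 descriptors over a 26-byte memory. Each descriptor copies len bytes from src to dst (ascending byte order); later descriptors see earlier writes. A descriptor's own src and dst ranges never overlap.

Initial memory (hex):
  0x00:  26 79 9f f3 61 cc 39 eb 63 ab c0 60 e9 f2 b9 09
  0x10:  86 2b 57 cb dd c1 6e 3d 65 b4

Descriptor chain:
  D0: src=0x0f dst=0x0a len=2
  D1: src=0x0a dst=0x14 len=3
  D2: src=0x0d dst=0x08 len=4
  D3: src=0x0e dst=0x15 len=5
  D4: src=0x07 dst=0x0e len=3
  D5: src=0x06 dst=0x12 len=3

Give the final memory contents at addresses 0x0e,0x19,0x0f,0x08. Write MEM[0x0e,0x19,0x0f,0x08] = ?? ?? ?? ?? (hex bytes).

MEM[0x0e,0x19,0x0f,0x08] = eb 57 f2 f2

D0: mem[0x0a..0x0b] <- [09 86]
D1: mem[0x14..0x16] <- [09 86 e9]
D2: mem[0x08..0x0b] <- [f2 b9 09 86]
D3: mem[0x15..0x19] <- [b9 09 86 2b 57]
D4: mem[0x0e..0x10] <- [eb f2 b9]
D5: mem[0x12..0x14] <- [39 eb f2]
query mem[0x0e]=0xeb, mem[0x19]=0x57, mem[0x0f]=0xf2, mem[0x08]=0xf2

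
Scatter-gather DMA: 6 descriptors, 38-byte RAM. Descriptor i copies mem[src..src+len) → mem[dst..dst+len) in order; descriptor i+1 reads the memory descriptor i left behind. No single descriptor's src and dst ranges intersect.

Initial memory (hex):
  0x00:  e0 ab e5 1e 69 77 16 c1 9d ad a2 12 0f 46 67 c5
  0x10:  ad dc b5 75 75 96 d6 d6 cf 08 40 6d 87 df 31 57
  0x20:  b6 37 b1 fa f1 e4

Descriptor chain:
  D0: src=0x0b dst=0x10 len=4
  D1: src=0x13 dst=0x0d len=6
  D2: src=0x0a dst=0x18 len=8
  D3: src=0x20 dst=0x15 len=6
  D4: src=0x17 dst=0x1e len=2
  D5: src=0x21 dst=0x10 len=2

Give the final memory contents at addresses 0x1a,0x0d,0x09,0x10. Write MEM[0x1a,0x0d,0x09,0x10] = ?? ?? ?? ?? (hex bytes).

#0 dst[0x10+4] := {0x12,0x0f,0x46,0x67}
#1 dst[0x0d+6] := {0x67,0x75,0x96,0xd6,0xd6,0xcf}
#2 dst[0x18+8] := {0xa2,0x12,0x0f,0x67,0x75,0x96,0xd6,0xd6}
#3 dst[0x15+6] := {0xb6,0x37,0xb1,0xfa,0xf1,0xe4}
#4 dst[0x1e+2] := {0xb1,0xfa}
#5 dst[0x10+2] := {0x37,0xb1}
query mem[0x1a]=0xe4, mem[0x0d]=0x67, mem[0x09]=0xad, mem[0x10]=0x37

MEM[0x1a,0x0d,0x09,0x10] = e4 67 ad 37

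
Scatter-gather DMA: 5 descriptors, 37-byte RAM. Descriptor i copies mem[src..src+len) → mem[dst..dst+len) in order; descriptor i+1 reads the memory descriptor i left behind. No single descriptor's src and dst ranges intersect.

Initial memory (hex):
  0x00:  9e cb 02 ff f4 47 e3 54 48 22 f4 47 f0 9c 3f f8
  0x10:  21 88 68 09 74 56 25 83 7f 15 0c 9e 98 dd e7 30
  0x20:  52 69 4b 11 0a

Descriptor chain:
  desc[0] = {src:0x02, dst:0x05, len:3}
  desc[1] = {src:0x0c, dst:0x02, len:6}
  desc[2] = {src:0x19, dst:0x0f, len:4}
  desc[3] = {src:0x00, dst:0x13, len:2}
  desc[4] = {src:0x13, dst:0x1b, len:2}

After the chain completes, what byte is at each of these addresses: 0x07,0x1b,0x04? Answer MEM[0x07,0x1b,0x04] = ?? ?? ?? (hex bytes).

MEM[0x07,0x1b,0x04] = 88 9e 3f

  after D0: wrote 3B at 0x05 = 02fff4
  after D1: wrote 6B at 0x02 = f09c3ff82188
  after D2: wrote 4B at 0x0f = 150c9e98
  after D3: wrote 2B at 0x13 = 9ecb
  after D4: wrote 2B at 0x1b = 9ecb
query mem[0x07]=0x88, mem[0x1b]=0x9e, mem[0x04]=0x3f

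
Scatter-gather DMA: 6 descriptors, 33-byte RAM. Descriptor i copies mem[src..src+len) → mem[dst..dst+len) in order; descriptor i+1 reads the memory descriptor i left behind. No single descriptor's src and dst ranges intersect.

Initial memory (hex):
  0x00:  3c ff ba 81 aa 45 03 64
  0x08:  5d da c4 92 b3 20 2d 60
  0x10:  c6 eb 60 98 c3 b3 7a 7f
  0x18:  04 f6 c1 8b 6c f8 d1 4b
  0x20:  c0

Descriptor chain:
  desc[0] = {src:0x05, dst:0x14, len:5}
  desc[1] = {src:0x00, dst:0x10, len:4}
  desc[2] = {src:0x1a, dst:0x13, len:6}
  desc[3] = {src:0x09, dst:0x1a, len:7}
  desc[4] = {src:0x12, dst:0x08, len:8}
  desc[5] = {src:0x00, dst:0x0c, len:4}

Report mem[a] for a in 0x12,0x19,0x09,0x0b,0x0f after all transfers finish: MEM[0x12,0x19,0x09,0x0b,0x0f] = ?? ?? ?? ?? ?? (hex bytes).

MEM[0x12,0x19,0x09,0x0b,0x0f] = ba f6 c1 6c 81

  after D0: wrote 5B at 0x14 = 4503645dda
  after D1: wrote 4B at 0x10 = 3cffba81
  after D2: wrote 6B at 0x13 = c18b6cf8d14b
  after D3: wrote 7B at 0x1a = dac492b3202d60
  after D4: wrote 8B at 0x08 = bac18b6cf8d14bf6
  after D5: wrote 4B at 0x0c = 3cffba81
query mem[0x12]=0xba, mem[0x19]=0xf6, mem[0x09]=0xc1, mem[0x0b]=0x6c, mem[0x0f]=0x81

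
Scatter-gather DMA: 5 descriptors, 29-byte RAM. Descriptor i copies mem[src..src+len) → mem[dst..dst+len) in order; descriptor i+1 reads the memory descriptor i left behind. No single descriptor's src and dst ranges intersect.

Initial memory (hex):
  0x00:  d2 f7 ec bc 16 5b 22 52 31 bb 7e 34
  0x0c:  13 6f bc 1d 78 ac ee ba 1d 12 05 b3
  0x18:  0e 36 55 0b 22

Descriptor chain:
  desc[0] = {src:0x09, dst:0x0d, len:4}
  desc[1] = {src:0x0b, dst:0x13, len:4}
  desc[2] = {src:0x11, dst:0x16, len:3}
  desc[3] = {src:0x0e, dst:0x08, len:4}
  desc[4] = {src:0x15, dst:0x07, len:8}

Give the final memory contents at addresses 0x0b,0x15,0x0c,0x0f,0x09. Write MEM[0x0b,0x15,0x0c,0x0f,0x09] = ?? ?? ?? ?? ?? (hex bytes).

#0 dst[0x0d+4] := {0xbb,0x7e,0x34,0x13}
#1 dst[0x13+4] := {0x34,0x13,0xbb,0x7e}
#2 dst[0x16+3] := {0xac,0xee,0x34}
#3 dst[0x08+4] := {0x7e,0x34,0x13,0xac}
#4 dst[0x07+8] := {0xbb,0xac,0xee,0x34,0x36,0x55,0x0b,0x22}
query mem[0x0b]=0x36, mem[0x15]=0xbb, mem[0x0c]=0x55, mem[0x0f]=0x34, mem[0x09]=0xee

MEM[0x0b,0x15,0x0c,0x0f,0x09] = 36 bb 55 34 ee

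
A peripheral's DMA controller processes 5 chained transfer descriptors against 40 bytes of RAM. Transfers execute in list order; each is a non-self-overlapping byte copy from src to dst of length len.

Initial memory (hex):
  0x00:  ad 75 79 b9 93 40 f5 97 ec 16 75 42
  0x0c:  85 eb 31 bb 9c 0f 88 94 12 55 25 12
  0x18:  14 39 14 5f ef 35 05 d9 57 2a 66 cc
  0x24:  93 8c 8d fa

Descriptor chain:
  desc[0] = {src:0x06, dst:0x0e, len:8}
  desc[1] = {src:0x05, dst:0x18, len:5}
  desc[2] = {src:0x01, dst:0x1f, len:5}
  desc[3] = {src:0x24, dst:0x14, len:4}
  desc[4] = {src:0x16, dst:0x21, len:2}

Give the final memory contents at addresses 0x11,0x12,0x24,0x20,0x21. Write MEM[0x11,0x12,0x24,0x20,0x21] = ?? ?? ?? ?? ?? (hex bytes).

MEM[0x11,0x12,0x24,0x20,0x21] = 16 75 93 79 8d

[0] 0x06->0x0e len=8 : f5 97 ec 16 75 42 85 eb
[1] 0x05->0x18 len=5 : 40 f5 97 ec 16
[2] 0x01->0x1f len=5 : 75 79 b9 93 40
[3] 0x24->0x14 len=4 : 93 8c 8d fa
[4] 0x16->0x21 len=2 : 8d fa
query mem[0x11]=0x16, mem[0x12]=0x75, mem[0x24]=0x93, mem[0x20]=0x79, mem[0x21]=0x8d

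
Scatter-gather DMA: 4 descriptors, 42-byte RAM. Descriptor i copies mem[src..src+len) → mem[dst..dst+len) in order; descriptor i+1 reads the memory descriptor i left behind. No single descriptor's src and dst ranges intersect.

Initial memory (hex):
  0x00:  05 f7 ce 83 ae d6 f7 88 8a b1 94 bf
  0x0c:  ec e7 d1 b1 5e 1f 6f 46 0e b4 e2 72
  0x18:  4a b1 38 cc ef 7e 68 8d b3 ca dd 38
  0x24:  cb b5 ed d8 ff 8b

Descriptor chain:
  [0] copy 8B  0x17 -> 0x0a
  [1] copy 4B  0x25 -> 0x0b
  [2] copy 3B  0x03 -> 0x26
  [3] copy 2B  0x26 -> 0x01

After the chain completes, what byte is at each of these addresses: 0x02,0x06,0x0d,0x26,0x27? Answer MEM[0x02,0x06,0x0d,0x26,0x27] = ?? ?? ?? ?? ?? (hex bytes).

  after D0: wrote 8B at 0x0a = 724ab138ccef7e68
  after D1: wrote 4B at 0x0b = b5edd8ff
  after D2: wrote 3B at 0x26 = 83aed6
  after D3: wrote 2B at 0x01 = 83ae
query mem[0x02]=0xae, mem[0x06]=0xf7, mem[0x0d]=0xd8, mem[0x26]=0x83, mem[0x27]=0xae

MEM[0x02,0x06,0x0d,0x26,0x27] = ae f7 d8 83 ae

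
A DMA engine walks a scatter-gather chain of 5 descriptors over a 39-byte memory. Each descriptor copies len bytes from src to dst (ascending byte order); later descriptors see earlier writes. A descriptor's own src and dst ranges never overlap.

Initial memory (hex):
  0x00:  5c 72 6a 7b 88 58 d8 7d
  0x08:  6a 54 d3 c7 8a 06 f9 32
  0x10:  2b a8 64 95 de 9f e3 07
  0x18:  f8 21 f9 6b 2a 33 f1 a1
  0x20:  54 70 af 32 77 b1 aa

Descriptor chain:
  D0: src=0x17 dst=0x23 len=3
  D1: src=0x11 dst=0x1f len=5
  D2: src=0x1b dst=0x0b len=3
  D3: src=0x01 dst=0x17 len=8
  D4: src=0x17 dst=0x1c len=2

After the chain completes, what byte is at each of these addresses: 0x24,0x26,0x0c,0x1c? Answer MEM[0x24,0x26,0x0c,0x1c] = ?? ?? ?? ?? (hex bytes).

MEM[0x24,0x26,0x0c,0x1c] = f8 aa 2a 72

[0] 0x17->0x23 len=3 : 07 f8 21
[1] 0x11->0x1f len=5 : a8 64 95 de 9f
[2] 0x1b->0x0b len=3 : 6b 2a 33
[3] 0x01->0x17 len=8 : 72 6a 7b 88 58 d8 7d 6a
[4] 0x17->0x1c len=2 : 72 6a
query mem[0x24]=0xf8, mem[0x26]=0xaa, mem[0x0c]=0x2a, mem[0x1c]=0x72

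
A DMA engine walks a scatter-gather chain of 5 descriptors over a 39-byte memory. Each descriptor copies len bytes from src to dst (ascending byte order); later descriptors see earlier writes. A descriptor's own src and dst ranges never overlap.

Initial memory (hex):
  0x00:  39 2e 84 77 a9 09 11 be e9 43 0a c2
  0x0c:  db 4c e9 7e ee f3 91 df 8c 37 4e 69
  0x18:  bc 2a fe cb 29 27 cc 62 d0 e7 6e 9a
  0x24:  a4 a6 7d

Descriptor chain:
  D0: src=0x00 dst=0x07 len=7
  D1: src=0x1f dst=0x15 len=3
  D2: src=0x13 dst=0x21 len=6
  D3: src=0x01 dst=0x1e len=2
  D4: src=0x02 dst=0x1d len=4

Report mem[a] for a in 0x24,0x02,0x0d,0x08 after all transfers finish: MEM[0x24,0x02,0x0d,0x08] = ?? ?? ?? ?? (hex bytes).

#0 dst[0x07+7] := {0x39,0x2e,0x84,0x77,0xa9,0x09,0x11}
#1 dst[0x15+3] := {0x62,0xd0,0xe7}
#2 dst[0x21+6] := {0xdf,0x8c,0x62,0xd0,0xe7,0xbc}
#3 dst[0x1e+2] := {0x2e,0x84}
#4 dst[0x1d+4] := {0x84,0x77,0xa9,0x09}
query mem[0x24]=0xd0, mem[0x02]=0x84, mem[0x0d]=0x11, mem[0x08]=0x2e

MEM[0x24,0x02,0x0d,0x08] = d0 84 11 2e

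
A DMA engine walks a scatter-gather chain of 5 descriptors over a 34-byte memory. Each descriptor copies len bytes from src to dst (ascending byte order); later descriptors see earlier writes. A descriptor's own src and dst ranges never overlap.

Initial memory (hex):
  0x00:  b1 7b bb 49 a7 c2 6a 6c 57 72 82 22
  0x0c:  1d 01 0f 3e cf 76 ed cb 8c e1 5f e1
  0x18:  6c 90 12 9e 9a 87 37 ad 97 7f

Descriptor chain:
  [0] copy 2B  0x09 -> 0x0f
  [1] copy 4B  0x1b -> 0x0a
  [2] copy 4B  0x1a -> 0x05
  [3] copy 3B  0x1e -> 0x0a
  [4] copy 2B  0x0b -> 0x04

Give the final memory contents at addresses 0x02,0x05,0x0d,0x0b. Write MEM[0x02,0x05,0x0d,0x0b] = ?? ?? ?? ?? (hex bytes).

MEM[0x02,0x05,0x0d,0x0b] = bb 97 37 ad

  after D0: wrote 2B at 0x0f = 7282
  after D1: wrote 4B at 0x0a = 9e9a8737
  after D2: wrote 4B at 0x05 = 129e9a87
  after D3: wrote 3B at 0x0a = 37ad97
  after D4: wrote 2B at 0x04 = ad97
query mem[0x02]=0xbb, mem[0x05]=0x97, mem[0x0d]=0x37, mem[0x0b]=0xad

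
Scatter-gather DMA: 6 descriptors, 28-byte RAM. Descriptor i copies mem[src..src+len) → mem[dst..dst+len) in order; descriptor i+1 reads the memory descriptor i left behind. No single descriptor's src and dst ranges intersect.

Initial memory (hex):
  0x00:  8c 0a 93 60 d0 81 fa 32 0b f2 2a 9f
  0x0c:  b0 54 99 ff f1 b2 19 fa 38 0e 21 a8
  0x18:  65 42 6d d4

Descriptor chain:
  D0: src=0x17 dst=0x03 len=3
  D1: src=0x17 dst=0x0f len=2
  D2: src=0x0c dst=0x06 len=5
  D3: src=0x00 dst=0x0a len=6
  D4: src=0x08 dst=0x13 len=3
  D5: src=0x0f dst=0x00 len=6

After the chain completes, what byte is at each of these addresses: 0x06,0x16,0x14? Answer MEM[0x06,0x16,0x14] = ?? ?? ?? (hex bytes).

[0] 0x17->0x03 len=3 : a8 65 42
[1] 0x17->0x0f len=2 : a8 65
[2] 0x0c->0x06 len=5 : b0 54 99 a8 65
[3] 0x00->0x0a len=6 : 8c 0a 93 a8 65 42
[4] 0x08->0x13 len=3 : 99 a8 8c
[5] 0x0f->0x00 len=6 : 42 65 b2 19 99 a8
query mem[0x06]=0xb0, mem[0x16]=0x21, mem[0x14]=0xa8

MEM[0x06,0x16,0x14] = b0 21 a8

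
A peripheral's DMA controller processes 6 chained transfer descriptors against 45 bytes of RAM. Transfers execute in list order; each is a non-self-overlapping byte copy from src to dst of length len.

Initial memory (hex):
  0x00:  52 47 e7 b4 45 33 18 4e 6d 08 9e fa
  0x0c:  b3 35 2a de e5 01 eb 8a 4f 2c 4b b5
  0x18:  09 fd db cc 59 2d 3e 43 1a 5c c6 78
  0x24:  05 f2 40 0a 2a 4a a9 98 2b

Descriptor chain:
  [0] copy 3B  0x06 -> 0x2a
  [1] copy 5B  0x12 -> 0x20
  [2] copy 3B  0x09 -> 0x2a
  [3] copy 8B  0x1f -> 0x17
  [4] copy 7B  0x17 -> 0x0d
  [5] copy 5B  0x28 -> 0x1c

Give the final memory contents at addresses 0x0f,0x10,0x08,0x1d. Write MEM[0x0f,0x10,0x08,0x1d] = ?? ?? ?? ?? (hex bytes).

D0: mem[0x2a..0x2c] <- [18 4e 6d]
D1: mem[0x20..0x24] <- [eb 8a 4f 2c 4b]
D2: mem[0x2a..0x2c] <- [08 9e fa]
D3: mem[0x17..0x1e] <- [43 eb 8a 4f 2c 4b f2 40]
D4: mem[0x0d..0x13] <- [43 eb 8a 4f 2c 4b f2]
D5: mem[0x1c..0x20] <- [2a 4a 08 9e fa]
query mem[0x0f]=0x8a, mem[0x10]=0x4f, mem[0x08]=0x6d, mem[0x1d]=0x4a

MEM[0x0f,0x10,0x08,0x1d] = 8a 4f 6d 4a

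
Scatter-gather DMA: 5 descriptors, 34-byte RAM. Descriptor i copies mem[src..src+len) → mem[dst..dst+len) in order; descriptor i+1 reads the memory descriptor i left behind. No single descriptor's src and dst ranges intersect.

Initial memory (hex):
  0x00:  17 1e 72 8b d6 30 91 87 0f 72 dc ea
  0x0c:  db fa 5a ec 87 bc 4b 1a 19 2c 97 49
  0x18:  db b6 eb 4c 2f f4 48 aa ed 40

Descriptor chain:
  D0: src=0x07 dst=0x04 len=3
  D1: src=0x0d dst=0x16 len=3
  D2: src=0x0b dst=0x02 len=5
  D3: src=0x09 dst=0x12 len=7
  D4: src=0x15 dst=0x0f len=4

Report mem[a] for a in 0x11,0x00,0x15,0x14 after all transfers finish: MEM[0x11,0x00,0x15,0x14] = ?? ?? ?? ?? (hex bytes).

  after D0: wrote 3B at 0x04 = 870f72
  after D1: wrote 3B at 0x16 = fa5aec
  after D2: wrote 5B at 0x02 = eadbfa5aec
  after D3: wrote 7B at 0x12 = 72dceadbfa5aec
  after D4: wrote 4B at 0x0f = dbfa5aec
query mem[0x11]=0x5a, mem[0x00]=0x17, mem[0x15]=0xdb, mem[0x14]=0xea

MEM[0x11,0x00,0x15,0x14] = 5a 17 db ea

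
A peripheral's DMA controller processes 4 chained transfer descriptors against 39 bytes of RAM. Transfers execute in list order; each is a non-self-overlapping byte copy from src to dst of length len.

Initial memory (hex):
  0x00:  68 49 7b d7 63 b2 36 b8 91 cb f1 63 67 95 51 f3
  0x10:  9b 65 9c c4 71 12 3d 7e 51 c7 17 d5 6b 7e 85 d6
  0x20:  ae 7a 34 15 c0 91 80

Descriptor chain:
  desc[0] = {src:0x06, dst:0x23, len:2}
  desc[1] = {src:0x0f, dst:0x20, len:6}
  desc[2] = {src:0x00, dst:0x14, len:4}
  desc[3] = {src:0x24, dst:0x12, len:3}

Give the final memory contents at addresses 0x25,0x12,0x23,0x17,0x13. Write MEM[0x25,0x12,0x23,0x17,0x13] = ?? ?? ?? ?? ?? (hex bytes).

#0 dst[0x23+2] := {0x36,0xb8}
#1 dst[0x20+6] := {0xf3,0x9b,0x65,0x9c,0xc4,0x71}
#2 dst[0x14+4] := {0x68,0x49,0x7b,0xd7}
#3 dst[0x12+3] := {0xc4,0x71,0x80}
query mem[0x25]=0x71, mem[0x12]=0xc4, mem[0x23]=0x9c, mem[0x17]=0xd7, mem[0x13]=0x71

MEM[0x25,0x12,0x23,0x17,0x13] = 71 c4 9c d7 71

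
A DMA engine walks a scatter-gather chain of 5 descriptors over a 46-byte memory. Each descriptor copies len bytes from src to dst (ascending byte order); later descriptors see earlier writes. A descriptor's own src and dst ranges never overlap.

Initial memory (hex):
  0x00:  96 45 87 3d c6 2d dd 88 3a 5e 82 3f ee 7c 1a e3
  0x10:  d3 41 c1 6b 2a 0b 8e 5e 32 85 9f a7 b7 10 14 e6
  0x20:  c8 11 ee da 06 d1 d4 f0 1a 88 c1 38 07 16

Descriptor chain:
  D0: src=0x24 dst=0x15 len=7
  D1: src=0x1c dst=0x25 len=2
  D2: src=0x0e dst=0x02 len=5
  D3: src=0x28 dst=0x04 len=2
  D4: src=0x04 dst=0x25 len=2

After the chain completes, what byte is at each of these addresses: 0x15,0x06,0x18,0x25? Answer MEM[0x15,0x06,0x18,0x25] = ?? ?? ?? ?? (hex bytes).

MEM[0x15,0x06,0x18,0x25] = 06 c1 f0 1a

D0: mem[0x15..0x1b] <- [06 d1 d4 f0 1a 88 c1]
D1: mem[0x25..0x26] <- [b7 10]
D2: mem[0x02..0x06] <- [1a e3 d3 41 c1]
D3: mem[0x04..0x05] <- [1a 88]
D4: mem[0x25..0x26] <- [1a 88]
query mem[0x15]=0x06, mem[0x06]=0xc1, mem[0x18]=0xf0, mem[0x25]=0x1a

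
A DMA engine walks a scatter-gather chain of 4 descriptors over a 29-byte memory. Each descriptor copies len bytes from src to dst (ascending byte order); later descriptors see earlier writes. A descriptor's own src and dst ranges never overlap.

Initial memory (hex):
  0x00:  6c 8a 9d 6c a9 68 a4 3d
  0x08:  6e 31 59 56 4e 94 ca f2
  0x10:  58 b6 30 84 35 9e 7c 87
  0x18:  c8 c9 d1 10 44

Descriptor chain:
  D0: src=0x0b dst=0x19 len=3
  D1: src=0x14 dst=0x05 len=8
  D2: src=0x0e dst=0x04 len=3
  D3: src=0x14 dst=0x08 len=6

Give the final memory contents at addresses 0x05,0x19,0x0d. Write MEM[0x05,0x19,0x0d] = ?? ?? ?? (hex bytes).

MEM[0x05,0x19,0x0d] = f2 56 56

D0: mem[0x19..0x1b] <- [56 4e 94]
D1: mem[0x05..0x0c] <- [35 9e 7c 87 c8 56 4e 94]
D2: mem[0x04..0x06] <- [ca f2 58]
D3: mem[0x08..0x0d] <- [35 9e 7c 87 c8 56]
query mem[0x05]=0xf2, mem[0x19]=0x56, mem[0x0d]=0x56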